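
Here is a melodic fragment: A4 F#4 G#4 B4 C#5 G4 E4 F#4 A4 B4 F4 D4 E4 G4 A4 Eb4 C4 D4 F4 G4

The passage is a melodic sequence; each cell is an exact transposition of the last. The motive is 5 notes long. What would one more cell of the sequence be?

Db4 Bb3 C4 Eb4 F4

The 5-note cells begin on A4, G4, F4, Eb4 — each down a 2nd from the last.
Statement 5 starts on Db4 and keeps the same exact contour: Db4 Bb3 C4 Eb4 F4.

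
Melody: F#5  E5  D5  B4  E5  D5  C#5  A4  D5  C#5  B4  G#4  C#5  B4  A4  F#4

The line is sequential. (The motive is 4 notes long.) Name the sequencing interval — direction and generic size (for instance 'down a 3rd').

Taking 4-note groups, the heads are F#5, E5, D5, C#5: the pattern moves down a 2nd.
From F#5 to E5: down a 2nd.

down a 2nd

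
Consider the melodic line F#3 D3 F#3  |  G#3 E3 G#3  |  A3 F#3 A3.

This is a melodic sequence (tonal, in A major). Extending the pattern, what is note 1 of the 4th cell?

B3

With 3-note cells, note 1 of each statement runs F#3, G#3, A3.
From A3, up a 2nd gives B3.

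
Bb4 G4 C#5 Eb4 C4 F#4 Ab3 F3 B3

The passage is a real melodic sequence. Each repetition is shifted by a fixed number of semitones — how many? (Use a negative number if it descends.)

With a 3-note motive the entries are Bb4, Eb4, Ab3, each down a 5th from the previous.
Bb4→Eb4 is 63 − 70 = -7 semitones.

-7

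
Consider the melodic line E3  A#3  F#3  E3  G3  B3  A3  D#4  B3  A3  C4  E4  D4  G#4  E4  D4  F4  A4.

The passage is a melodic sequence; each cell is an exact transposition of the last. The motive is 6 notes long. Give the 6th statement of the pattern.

Taking 6-note groups, the heads are E3, A3, D4: the pattern moves up a 4th.
Carrying on: G4 → C5 → F5.
From F5 the exact shape gives F5 B5 G5 F5 Ab5 C6.

F5 B5 G5 F5 Ab5 C6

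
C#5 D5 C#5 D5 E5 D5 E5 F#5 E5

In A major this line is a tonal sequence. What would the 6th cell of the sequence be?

A5 B5 A5

Taking 3-note groups, the heads are C#5, D5, E5: the pattern moves up a 2nd.
Carrying on: F#5 → G#5 → A5.
So cell 6 is A5 B5 A5.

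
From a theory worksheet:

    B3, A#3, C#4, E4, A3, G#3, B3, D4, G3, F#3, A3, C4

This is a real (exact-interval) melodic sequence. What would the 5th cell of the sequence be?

Eb3 D3 F3 Ab3

Unit = 4 notes; the statements start on B3, A3, G3, moving down a 2nd each time.
Carrying on: F3 → Eb3.
So cell 5 is Eb3 D3 F3 Ab3.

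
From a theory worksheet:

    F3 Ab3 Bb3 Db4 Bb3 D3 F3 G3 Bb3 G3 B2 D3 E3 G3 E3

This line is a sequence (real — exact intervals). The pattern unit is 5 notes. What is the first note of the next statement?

Taking 5-note groups, the heads are F3, D3, B2: the pattern moves down a 3rd.
The next head, down a 3rd from B2, is G#2.

G#2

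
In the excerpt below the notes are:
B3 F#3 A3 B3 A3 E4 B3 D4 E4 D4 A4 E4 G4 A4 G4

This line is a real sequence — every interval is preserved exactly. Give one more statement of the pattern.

Unit = 5 notes; the statements start on B3, E4, A4, moving up a 4th each time.
So cell 4 is D5 A4 C5 D5 C5.

D5 A4 C5 D5 C5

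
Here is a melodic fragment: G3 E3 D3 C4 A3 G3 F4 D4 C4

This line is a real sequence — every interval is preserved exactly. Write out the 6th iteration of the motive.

The 3-note cells begin on G3, C4, F4 — each up a 4th from the last.
Carrying on: Bb4 → Eb5 → Ab5.
From Ab5 the exact shape gives Ab5 F5 Eb5.

Ab5 F5 Eb5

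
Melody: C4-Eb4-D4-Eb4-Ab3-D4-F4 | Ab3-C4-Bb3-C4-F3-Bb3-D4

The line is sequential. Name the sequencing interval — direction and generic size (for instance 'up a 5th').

down a 3rd

Unit = 7 notes; the statements start on C4, Ab3, moving down a 3rd each time.
From C4 to Ab3: down a 3rd.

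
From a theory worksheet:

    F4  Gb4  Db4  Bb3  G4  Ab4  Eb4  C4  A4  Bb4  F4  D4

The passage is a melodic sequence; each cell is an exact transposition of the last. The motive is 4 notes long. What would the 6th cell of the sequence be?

Unit = 4 notes; the statements start on F4, G4, A4, moving up a 2nd each time.
Continuing the starts: B4 → C#5 → D#5.
So cell 6 is D#5 E5 B4 G#4.

D#5 E5 B4 G#4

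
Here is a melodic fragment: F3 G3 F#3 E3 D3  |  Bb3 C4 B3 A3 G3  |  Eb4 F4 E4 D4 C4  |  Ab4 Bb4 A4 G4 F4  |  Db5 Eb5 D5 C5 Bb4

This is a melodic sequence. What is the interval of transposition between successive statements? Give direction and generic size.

up a 4th

With a 5-note motive the entries are F3, Bb3, Eb4, Ab4, Db5, each up a 4th from the previous.
F3 to Bb3 is up a 4th.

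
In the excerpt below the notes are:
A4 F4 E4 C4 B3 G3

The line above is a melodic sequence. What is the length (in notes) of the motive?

2

6 notes total. Splitting into 3 groups of 2:
A4 F4 | E4 C4 | B3 G3
That's a consistent down a 4th shift per cell, and no other grouping gives one.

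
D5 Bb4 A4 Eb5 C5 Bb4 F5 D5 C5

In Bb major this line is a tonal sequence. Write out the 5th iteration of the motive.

A5 F5 Eb5

The 3-note cells begin on D5, Eb5, F5 — each up a 2nd from the last.
Continuing the starts: G5 → A5.
So cell 5 is A5 F5 Eb5.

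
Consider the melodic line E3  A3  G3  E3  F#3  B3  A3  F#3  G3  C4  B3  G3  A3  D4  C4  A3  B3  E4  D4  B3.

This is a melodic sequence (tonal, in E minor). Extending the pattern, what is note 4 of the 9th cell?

F#4

Grouping in 4s, the 4th note of each cell is E3, F#3, G3, A3, B3.
Extending up a 2nd: C4 → D4 → E4 → F#4.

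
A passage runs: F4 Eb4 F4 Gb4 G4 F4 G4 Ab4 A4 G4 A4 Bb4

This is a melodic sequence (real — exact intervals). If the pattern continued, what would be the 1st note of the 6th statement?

D#5

With 4-note cells, note 1 of each statement runs F4, G4, A4.
Carrying that up a 2nd forward: B4 → C#5 → D#5.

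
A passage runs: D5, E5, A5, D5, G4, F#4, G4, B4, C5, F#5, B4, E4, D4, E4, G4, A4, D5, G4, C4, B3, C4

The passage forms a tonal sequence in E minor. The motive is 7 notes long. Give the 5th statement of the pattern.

With a 7-note motive the entries are D5, B4, G4, each down a 3rd from the previous.
Extending down a 3rd: E4 → C4.
Statement 5 starts on C4 and keeps the same diatonic contour: C4 D4 G4 C4 F#3 E3 F#3.

C4 D4 G4 C4 F#3 E3 F#3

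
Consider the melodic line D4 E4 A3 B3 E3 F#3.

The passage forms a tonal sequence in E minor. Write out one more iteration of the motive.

With a 2-note motive the entries are D4, A3, E3, each down a 4th from the previous.
From B2 the diatonic shape gives B2 C3.

B2 C3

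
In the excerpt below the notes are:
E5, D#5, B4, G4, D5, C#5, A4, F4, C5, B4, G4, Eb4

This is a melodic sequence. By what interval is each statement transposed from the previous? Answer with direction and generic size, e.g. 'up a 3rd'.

Unit = 4 notes; the statements start on E5, D5, C5, moving down a 2nd each time.
From E5 to D5: down a 2nd.

down a 2nd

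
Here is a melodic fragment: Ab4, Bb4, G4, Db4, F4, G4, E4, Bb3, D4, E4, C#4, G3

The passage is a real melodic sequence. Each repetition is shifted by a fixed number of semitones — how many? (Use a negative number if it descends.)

The 4-note cells begin on Ab4, F4, D4 — each down a 3rd from the last.
Ab4→F4 is 65 − 68 = -3 semitones.

-3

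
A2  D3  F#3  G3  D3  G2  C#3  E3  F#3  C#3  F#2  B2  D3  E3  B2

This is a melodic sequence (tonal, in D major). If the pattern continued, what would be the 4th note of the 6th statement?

The unit is 5 notes. Position-4 pitches of the 3 shown cells: G3, F#3, E3.
Carrying that down a 2nd forward: D3 → C#3 → B2.

B2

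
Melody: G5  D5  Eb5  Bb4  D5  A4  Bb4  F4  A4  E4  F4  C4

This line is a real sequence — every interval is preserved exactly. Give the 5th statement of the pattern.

B3 F#3 G3 D3

Unit = 4 notes; the statements start on G5, D5, A4, moving down a 4th each time.
Continuing the starts: E4 → B3.
So cell 5 is B3 F#3 G3 D3.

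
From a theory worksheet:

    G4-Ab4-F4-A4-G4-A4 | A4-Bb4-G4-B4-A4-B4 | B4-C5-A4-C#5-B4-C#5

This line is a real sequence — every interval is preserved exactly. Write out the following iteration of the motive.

C#5 D5 B4 D#5 C#5 D#5

Taking 6-note groups, the heads are G4, A4, B4: the pattern moves up a 2nd.
So cell 4 is C#5 D5 B4 D#5 C#5 D#5.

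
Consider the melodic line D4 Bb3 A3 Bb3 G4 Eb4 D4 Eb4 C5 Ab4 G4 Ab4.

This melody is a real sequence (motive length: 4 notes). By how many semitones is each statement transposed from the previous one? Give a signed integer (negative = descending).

5

The 4-note cells begin on D4, G4, C5 — each up a 4th from the last.
D4→G4 is 67 − 62 = 5 semitones.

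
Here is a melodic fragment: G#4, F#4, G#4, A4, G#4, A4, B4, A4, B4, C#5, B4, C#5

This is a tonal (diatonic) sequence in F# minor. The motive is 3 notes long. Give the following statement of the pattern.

D5 C#5 D5

With a 3-note motive the entries are G#4, A4, B4, C#5, each up a 2nd from the previous.
So cell 5 is D5 C#5 D5.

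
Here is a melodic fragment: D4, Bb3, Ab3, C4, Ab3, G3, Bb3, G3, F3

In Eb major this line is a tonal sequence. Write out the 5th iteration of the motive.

With a 3-note motive the entries are D4, C4, Bb3, each down a 2nd from the previous.
Carrying on: Ab3 → G3.
Statement 5 starts on G3 and keeps the same diatonic contour: G3 Eb3 D3.

G3 Eb3 D3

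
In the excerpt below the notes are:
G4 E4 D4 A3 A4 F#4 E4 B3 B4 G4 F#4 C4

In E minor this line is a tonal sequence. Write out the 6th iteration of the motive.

E5 C5 B4 F#4

Unit = 4 notes; the statements start on G4, A4, B4, moving up a 2nd each time.
Continuing the starts: C5 → D5 → E5.
So cell 6 is E5 C5 B4 F#4.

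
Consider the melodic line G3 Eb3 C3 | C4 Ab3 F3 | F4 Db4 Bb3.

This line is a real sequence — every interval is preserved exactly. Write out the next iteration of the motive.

Unit = 3 notes; the statements start on G3, C4, F4, moving up a 4th each time.
Statement 4 starts on Bb4 and keeps the same exact contour: Bb4 Gb4 Eb4.

Bb4 Gb4 Eb4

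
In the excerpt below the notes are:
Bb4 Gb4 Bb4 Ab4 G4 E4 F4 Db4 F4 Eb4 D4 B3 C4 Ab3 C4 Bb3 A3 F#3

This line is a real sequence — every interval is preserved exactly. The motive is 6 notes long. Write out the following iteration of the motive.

G3 Eb3 G3 F3 E3 C#3

The 6-note cells begin on Bb4, F4, C4 — each down a 4th from the last.
Statement 4 starts on G3 and keeps the same exact contour: G3 Eb3 G3 F3 E3 C#3.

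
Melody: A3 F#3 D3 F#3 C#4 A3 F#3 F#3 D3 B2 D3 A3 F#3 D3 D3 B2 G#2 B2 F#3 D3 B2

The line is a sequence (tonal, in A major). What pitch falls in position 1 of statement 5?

The unit is 7 notes. Position-1 pitches of the 3 shown cells: A3, F#3, D3.
Carrying that down a 3rd forward: B2 → G#2.

G#2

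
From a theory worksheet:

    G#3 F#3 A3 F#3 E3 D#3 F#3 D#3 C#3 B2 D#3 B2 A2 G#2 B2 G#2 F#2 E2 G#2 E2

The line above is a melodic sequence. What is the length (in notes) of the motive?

4

There are 20 notes; a 4-note unit gives 5 cells:
G#3 F#3 A3 F#3 | E3 D#3 F#3 D#3 | C#3 B2 D#3 B2 | A2 G#2 B2 G#2 | F#2 E2 G#2 E2
Every group is a transposition down a 3rd of the one before; no shorter unit works.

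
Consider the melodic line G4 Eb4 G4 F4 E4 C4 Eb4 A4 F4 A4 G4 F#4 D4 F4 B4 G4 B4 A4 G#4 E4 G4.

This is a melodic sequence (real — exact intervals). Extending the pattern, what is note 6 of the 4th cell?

With 7-note cells, note 6 of each statement runs C4, D4, E4.
One more up a 2nd gives F#4.

F#4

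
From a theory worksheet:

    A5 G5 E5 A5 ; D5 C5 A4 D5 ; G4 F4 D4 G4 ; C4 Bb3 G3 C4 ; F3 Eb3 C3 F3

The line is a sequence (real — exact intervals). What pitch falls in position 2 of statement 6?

Ab2

Grouping in 4s, the 2nd note of each cell is G5, C5, F4, Bb3, Eb3.
One more down a 5th gives Ab2.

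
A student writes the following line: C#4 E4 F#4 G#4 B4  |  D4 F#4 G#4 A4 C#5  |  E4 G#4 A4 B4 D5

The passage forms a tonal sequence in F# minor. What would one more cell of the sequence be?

F#4 A4 B4 C#5 E5

The 5-note cells begin on C#4, D4, E4 — each up a 2nd from the last.
Statement 4 starts on F#4 and keeps the same diatonic contour: F#4 A4 B4 C#5 E5.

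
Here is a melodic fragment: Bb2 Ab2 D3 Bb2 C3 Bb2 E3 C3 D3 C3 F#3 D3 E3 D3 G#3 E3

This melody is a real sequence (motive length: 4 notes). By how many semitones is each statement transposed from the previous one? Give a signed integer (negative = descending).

2

The 4-note cells begin on Bb2, C3, D3, E3 — each up a 2nd from the last.
Bb2 to C3 spans +2 semitones.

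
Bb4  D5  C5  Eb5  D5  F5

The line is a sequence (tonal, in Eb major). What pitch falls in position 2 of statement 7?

C6

The unit is 2 notes. Position-2 pitches of the 3 shown cells: D5, Eb5, F5.
Each moves up a 2nd. Continuing: G5 → Ab5 → Bb5 → C6.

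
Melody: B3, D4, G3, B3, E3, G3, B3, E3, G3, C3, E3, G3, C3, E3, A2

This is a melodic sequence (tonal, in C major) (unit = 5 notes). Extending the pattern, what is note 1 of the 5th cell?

A2

The unit is 5 notes. Position-1 pitches of the 3 shown cells: B3, G3, E3.
Carrying that down a 3rd forward: C3 → A2.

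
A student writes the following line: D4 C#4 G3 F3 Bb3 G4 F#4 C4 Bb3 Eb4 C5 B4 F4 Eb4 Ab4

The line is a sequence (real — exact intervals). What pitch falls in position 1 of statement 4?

F5

With 5-note cells, note 1 of each statement runs D4, G4, C5.
Each moves up a 4th; the next is F5.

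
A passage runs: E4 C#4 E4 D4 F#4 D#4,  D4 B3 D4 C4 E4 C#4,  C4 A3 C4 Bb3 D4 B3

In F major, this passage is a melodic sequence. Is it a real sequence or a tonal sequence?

real

Each cell has the same semitone pattern (-3, 3, -2, 4, -3) — intervals are preserved exactly.
And C#4 lies outside F major, so the sequence is real rather than tonal.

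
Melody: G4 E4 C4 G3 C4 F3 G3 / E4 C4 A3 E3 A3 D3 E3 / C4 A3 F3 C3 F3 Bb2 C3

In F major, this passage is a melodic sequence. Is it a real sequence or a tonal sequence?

Every note is diatonic to F major.
Cell 1 has -3 semitones from note 1 to 2, but cell 2 has -4 — the interval quality changes while the contour stays the same, which is the hallmark of a tonal sequence.

tonal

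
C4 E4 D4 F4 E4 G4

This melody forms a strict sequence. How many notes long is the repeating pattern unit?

2

6 notes total. Splitting into 3 groups of 2:
C4 E4 | D4 F4 | E4 G4
Each cell is the previous one up a 2nd — so the unit is 2 notes.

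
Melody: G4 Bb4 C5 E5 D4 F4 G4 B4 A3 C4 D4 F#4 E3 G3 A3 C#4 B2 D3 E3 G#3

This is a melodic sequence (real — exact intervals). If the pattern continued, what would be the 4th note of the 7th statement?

A#2

With 4-note cells, note 4 of each statement runs E5, B4, F#4, C#4, G#3.
Extending down a 4th: D#3 → A#2.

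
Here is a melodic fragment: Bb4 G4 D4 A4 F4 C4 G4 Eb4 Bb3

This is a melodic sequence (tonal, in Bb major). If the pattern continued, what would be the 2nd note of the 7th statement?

A3

The unit is 3 notes. Position-2 pitches of the 3 shown cells: G4, F4, Eb4.
Each moves down a 2nd. Continuing: D4 → C4 → Bb3 → A3.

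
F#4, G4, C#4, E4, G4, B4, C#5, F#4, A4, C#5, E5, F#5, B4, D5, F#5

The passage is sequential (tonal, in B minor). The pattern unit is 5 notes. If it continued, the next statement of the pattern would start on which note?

A5

The 5-note cells begin on F#4, B4, E5 — each up a 4th from the last.
One more step up a 4th gives A5.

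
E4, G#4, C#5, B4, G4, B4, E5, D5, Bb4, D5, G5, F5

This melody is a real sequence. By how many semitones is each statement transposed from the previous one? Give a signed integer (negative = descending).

3

Taking 4-note groups, the heads are E4, G4, Bb4: the pattern moves up a 3rd.
Counting half-steps from E4 to G4: 3.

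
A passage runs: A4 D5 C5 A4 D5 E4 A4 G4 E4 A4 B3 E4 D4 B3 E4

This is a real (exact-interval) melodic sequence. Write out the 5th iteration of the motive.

Taking 5-note groups, the heads are A4, E4, B3: the pattern moves down a 4th.
Extending down a 4th: F#3 → C#3.
Statement 5 starts on C#3 and keeps the same exact contour: C#3 F#3 E3 C#3 F#3.

C#3 F#3 E3 C#3 F#3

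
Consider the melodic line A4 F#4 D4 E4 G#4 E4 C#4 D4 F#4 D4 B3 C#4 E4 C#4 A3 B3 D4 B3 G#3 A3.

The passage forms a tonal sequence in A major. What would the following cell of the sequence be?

C#4 A3 F#3 G#3

Unit = 4 notes; the statements start on A4, G#4, F#4, E4, D4, moving down a 2nd each time.
So cell 6 is C#4 A3 F#3 G#3.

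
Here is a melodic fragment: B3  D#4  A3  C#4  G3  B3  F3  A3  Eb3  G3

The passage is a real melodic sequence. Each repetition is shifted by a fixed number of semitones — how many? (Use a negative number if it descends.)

-2

Taking 2-note groups, the heads are B3, A3, G3, F3, Eb3: the pattern moves down a 2nd.
B3 to A3 spans -2 semitones.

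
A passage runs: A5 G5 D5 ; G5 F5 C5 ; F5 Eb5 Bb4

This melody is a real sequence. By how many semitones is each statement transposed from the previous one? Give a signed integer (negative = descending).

-2

With a 3-note motive the entries are A5, G5, F5, each down a 2nd from the previous.
A5→G5 is 79 − 81 = -2 semitones.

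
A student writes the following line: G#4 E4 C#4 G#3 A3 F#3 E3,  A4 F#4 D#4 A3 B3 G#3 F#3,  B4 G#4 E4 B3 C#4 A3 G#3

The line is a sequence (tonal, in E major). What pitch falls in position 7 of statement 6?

C#4

With 7-note cells, note 7 of each statement runs E3, F#3, G#3.
Extending up a 2nd: A3 → B3 → C#4.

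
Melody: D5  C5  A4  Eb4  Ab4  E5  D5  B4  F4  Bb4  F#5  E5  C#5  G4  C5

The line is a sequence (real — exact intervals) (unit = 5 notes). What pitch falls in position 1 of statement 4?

With 5-note cells, note 1 of each statement runs D5, E5, F#5.
Each moves up a 2nd; the next is G#5.

G#5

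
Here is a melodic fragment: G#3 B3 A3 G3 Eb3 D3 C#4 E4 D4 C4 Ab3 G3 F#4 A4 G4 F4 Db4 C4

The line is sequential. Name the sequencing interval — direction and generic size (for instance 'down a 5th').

Taking 6-note groups, the heads are G#3, C#4, F#4: the pattern moves up a 4th.
G#3 to C#4 is up a 4th.

up a 4th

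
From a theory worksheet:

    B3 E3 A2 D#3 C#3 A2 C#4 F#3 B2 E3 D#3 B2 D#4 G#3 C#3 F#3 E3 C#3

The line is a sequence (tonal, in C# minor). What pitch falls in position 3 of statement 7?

The unit is 6 notes. Position-3 pitches of the 3 shown cells: A2, B2, C#3.
Extending up a 2nd: D#3 → E3 → F#3 → G#3.

G#3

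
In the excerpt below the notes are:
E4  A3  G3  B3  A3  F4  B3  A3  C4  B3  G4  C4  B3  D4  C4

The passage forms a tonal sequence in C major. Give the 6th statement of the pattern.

Taking 5-note groups, the heads are E4, F4, G4: the pattern moves up a 2nd.
Carrying on: A4 → B4 → C5.
Statement 6 starts on C5 and keeps the same diatonic contour: C5 F4 E4 G4 F4.

C5 F4 E4 G4 F4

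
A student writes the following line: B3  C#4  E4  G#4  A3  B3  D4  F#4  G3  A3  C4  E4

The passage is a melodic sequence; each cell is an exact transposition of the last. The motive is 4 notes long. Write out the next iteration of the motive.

Unit = 4 notes; the statements start on B3, A3, G3, moving down a 2nd each time.
Statement 4 starts on F3 and keeps the same exact contour: F3 G3 Bb3 D4.

F3 G3 Bb3 D4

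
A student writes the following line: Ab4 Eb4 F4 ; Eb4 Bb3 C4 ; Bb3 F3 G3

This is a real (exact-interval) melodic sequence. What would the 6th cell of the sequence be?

The 3-note cells begin on Ab4, Eb4, Bb3 — each down a 4th from the last.
Extending down a 4th: F3 → C3 → G2.
So cell 6 is G2 D2 E2.

G2 D2 E2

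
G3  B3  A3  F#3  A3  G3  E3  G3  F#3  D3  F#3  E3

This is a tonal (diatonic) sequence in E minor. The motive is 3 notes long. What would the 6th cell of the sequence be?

B2 D3 C3

With a 3-note motive the entries are G3, F#3, E3, D3, each down a 2nd from the previous.
Continuing the starts: C3 → B2.
Statement 6 starts on B2 and keeps the same diatonic contour: B2 D3 C3.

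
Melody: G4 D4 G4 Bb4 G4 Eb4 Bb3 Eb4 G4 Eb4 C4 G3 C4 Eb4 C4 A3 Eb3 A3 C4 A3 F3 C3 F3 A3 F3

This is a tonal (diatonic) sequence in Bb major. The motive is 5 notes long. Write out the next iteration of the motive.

The 5-note cells begin on G4, Eb4, C4, A3, F3 — each down a 3rd from the last.
From D3 the diatonic shape gives D3 A2 D3 F3 D3.

D3 A2 D3 F3 D3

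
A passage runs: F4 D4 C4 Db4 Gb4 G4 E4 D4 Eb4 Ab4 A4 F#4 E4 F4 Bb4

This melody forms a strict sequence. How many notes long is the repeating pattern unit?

5

There are 15 notes; a 5-note unit gives 3 cells:
F4 D4 C4 Db4 Gb4 | G4 E4 D4 Eb4 Ab4 | A4 F#4 E4 F4 Bb4
Each cell is the previous one up a 2nd — so the unit is 5 notes.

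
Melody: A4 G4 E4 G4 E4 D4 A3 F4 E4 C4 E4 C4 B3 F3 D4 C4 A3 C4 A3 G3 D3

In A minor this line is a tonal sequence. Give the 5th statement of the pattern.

G3 F3 D3 F3 D3 C3 G2

The 7-note cells begin on A4, F4, D4 — each down a 3rd from the last.
Continuing the starts: B3 → G3.
So cell 5 is G3 F3 D3 F3 D3 C3 G2.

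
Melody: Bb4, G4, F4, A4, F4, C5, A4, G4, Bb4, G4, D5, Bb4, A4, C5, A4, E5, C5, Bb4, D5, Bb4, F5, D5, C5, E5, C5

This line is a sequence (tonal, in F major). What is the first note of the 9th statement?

Taking 5-note groups, the heads are Bb4, C5, D5, E5, F5: the pattern moves up a 2nd.
Continuing: G5 → A5 → Bb5 → C6. Statement 9 starts on C6.

C6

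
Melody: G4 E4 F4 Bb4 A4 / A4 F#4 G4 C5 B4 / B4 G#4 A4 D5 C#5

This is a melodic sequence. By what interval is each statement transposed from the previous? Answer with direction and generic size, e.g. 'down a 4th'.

Unit = 5 notes; the statements start on G4, A4, B4, moving up a 2nd each time.
G4 to A4 is up a 2nd.

up a 2nd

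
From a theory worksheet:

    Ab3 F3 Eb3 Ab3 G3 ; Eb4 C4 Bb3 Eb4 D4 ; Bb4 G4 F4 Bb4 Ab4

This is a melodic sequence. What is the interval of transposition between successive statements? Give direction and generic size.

With a 5-note motive the entries are Ab3, Eb4, Bb4, each up a 5th from the previous.
From Ab3 to Eb4: up a 5th.

up a 5th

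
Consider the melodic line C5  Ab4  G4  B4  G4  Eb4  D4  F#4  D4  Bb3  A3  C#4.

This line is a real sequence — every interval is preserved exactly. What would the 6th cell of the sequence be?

B2 G2 F#2 A#2

With a 4-note motive the entries are C5, G4, D4, each down a 4th from the previous.
Extending down a 4th: A3 → E3 → B2.
From B2 the exact shape gives B2 G2 F#2 A#2.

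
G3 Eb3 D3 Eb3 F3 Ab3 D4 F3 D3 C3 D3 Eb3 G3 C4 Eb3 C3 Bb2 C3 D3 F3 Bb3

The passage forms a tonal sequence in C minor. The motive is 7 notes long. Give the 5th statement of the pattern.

C3 Ab2 G2 Ab2 Bb2 D3 G3

Unit = 7 notes; the statements start on G3, F3, Eb3, moving down a 2nd each time.
Continuing the starts: D3 → C3.
From C3 the diatonic shape gives C3 Ab2 G2 Ab2 Bb2 D3 G3.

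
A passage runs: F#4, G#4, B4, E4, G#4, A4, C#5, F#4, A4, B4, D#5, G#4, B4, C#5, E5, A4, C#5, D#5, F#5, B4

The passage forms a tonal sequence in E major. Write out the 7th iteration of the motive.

The 4-note cells begin on F#4, G#4, A4, B4, C#5 — each up a 2nd from the last.
Carrying on: D#5 → E5.
So cell 7 is E5 F#5 A5 D#5.

E5 F#5 A5 D#5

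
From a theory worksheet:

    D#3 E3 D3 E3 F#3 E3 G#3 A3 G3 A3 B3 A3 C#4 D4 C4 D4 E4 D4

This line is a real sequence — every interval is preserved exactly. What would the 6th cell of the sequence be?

E5 F5 Eb5 F5 G5 F5

The 6-note cells begin on D#3, G#3, C#4 — each up a 4th from the last.
Continuing the starts: F#4 → B4 → E5.
Statement 6 starts on E5 and keeps the same exact contour: E5 F5 Eb5 F5 G5 F5.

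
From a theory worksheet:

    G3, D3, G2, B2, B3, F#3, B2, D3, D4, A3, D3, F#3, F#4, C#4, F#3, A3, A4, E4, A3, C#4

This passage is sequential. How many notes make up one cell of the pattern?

4

Try groups of 4 (5 cells in 20 notes):
G3 D3 G2 B2 | B3 F#3 B2 D3 | D4 A3 D3 F#3 | F#4 C#4 F#3 A3 | A4 E4 A3 C#4
That's a consistent up a 3rd shift per cell, and no other grouping gives one.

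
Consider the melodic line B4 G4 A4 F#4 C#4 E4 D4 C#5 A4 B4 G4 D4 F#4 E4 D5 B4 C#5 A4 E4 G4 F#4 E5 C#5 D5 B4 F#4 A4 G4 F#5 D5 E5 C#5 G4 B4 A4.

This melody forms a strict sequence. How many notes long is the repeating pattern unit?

Try groups of 7 (5 cells in 35 notes):
B4 G4 A4 F#4 C#4 E4 D4 | C#5 A4 B4 G4 D4 F#4 E4 | D5 B4 C#5 A4 E4 G4 F#4 | E5 C#5 D5 B4 F#4 A4 G4 | F#5 D5 E5 C#5 G4 B4 A4
Every group is a transposition up a 2nd of the one before; no shorter unit works.

7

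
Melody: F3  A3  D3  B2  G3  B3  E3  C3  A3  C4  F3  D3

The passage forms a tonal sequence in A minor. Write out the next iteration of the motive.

B3 D4 G3 E3

Unit = 4 notes; the statements start on F3, G3, A3, moving up a 2nd each time.
So cell 4 is B3 D4 G3 E3.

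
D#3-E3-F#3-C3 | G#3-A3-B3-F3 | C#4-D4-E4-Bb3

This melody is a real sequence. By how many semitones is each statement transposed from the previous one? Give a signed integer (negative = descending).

Taking 4-note groups, the heads are D#3, G#3, C#4: the pattern moves up a 4th.
D#3→G#3 is 56 − 51 = 5 semitones.

5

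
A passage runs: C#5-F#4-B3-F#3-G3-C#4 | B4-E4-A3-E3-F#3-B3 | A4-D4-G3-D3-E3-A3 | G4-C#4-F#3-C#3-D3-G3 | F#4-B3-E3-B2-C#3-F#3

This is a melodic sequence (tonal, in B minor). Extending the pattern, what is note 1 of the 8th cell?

C#4

The unit is 6 notes. Position-1 pitches of the 5 shown cells: C#5, B4, A4, G4, F#4.
Each moves down a 2nd. Continuing: E4 → D4 → C#4.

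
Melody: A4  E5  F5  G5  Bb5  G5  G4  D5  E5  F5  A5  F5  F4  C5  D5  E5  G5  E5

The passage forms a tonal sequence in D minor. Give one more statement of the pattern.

E4 Bb4 C5 D5 F5 D5

Taking 6-note groups, the heads are A4, G4, F4: the pattern moves down a 2nd.
So cell 4 is E4 Bb4 C5 D5 F5 D5.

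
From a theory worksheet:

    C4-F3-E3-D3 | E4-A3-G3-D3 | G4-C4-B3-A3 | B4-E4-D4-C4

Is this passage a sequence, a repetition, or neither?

Note 4 of cell 2 is D3; if this were a sequence it would be F3. No unit length gives a consistent transposition pattern.

neither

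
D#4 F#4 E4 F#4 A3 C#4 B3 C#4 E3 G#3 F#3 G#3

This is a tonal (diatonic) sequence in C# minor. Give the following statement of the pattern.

The 4-note cells begin on D#4, A3, E3 — each down a 4th from the last.
Statement 4 starts on B2 and keeps the same diatonic contour: B2 D#3 C#3 D#3.

B2 D#3 C#3 D#3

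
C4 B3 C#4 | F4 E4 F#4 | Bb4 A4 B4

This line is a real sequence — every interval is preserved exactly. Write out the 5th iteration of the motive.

With a 3-note motive the entries are C4, F4, Bb4, each up a 4th from the previous.
Continuing the starts: Eb5 → Ab5.
So cell 5 is Ab5 G5 A5.

Ab5 G5 A5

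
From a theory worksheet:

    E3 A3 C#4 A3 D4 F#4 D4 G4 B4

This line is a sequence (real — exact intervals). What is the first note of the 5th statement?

Taking 3-note groups, the heads are E3, A3, D4: the pattern moves up a 4th.
Continuing: G4 → C5. Statement 5 starts on C5.

C5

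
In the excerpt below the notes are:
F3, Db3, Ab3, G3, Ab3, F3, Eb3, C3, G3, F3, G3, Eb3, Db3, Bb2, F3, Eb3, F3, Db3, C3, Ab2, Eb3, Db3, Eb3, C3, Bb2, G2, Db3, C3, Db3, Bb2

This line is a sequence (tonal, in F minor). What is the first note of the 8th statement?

The 6-note cells begin on F3, Eb3, Db3, C3, Bb2 — each down a 2nd from the last.
Extending the heads down a 2nd: Ab2 → G2 → F2.

F2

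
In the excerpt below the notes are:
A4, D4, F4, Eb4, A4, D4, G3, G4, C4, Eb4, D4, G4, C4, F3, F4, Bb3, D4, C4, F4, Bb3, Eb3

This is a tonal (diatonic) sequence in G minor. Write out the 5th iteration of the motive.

Unit = 7 notes; the statements start on A4, G4, F4, moving down a 2nd each time.
Continuing the starts: Eb4 → D4.
Statement 5 starts on D4 and keeps the same diatonic contour: D4 G3 Bb3 A3 D4 G3 C3.

D4 G3 Bb3 A3 D4 G3 C3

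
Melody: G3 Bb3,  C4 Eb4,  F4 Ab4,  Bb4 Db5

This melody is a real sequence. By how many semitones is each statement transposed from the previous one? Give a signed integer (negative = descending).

Unit = 2 notes; the statements start on G3, C4, F4, Bb4, moving up a 4th each time.
G3→C4 is 60 − 55 = 5 semitones.

5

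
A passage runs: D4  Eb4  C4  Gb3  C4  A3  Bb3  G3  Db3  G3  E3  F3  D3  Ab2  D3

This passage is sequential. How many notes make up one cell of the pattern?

Try groups of 5 (3 cells in 15 notes):
D4 Eb4 C4 Gb3 C4 | A3 Bb3 G3 Db3 G3 | E3 F3 D3 Ab2 D3
That's a consistent down a 4th shift per cell, and no other grouping gives one.

5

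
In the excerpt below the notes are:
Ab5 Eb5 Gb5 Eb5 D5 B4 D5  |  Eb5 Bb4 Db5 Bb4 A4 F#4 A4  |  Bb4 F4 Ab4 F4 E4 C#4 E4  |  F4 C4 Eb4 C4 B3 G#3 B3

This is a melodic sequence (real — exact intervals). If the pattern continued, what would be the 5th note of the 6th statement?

C#3

The unit is 7 notes. Position-5 pitches of the 4 shown cells: D5, A4, E4, B3.
Extending down a 4th: F#3 → C#3.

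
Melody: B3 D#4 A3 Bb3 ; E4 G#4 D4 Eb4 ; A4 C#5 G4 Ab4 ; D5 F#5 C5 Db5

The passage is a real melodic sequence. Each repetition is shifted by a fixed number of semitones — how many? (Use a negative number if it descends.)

With a 4-note motive the entries are B3, E4, A4, D5, each up a 4th from the previous.
B3→E4 is 64 − 59 = 5 semitones.

5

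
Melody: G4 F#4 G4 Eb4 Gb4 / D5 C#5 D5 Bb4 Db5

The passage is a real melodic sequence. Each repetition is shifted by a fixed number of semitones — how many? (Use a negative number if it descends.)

7

With a 5-note motive the entries are G4, D5, each up a 5th from the previous.
G4→D5 is 74 − 67 = 7 semitones.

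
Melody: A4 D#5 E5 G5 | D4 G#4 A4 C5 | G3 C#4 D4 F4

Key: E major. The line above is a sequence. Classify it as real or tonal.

Each cell has the same semitone pattern (6, 1, 3) — intervals are preserved exactly.
And G5 lies outside E major, so the sequence is real rather than tonal.

real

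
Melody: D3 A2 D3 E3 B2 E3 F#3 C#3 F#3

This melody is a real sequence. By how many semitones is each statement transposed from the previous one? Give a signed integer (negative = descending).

Taking 3-note groups, the heads are D3, E3, F#3: the pattern moves up a 2nd.
Counting half-steps from D3 to E3: 2.

2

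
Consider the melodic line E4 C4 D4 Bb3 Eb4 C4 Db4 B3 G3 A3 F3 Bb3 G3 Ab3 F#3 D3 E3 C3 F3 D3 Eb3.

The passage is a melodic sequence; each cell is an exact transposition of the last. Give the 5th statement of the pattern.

G#2 E2 F#2 D2 G2 E2 F2

With a 7-note motive the entries are E4, B3, F#3, each down a 4th from the previous.
Continuing the starts: C#3 → G#2.
So cell 5 is G#2 E2 F#2 D2 G2 E2 F2.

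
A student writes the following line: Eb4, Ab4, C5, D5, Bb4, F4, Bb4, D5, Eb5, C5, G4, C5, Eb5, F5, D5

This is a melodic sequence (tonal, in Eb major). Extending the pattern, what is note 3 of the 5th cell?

G5

Grouping in 5s, the 3rd note of each cell is C5, D5, Eb5.
Extending up a 2nd: F5 → G5.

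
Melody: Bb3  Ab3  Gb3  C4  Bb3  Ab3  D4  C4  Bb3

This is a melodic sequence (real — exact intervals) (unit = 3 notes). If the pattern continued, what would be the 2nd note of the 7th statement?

With 3-note cells, note 2 of each statement runs Ab3, Bb3, C4.
Each moves up a 2nd. Continuing: D4 → E4 → F#4 → G#4.

G#4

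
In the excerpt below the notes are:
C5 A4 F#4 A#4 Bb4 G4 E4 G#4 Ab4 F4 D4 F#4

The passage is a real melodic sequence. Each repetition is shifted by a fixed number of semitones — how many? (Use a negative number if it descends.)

-2

Taking 4-note groups, the heads are C5, Bb4, Ab4: the pattern moves down a 2nd.
C5 to Bb4 spans -2 semitones.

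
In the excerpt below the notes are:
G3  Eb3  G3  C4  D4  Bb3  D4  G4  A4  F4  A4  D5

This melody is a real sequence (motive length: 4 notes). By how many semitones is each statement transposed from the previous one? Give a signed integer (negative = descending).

The 4-note cells begin on G3, D4, A4 — each up a 5th from the last.
Counting half-steps from G3 to D4: 7.

7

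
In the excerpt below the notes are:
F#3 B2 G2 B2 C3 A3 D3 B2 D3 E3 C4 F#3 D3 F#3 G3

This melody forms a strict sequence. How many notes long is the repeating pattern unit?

Try groups of 5 (3 cells in 15 notes):
F#3 B2 G2 B2 C3 | A3 D3 B2 D3 E3 | C4 F#3 D3 F#3 G3
That's a consistent up a 3rd shift per cell, and no other grouping gives one.

5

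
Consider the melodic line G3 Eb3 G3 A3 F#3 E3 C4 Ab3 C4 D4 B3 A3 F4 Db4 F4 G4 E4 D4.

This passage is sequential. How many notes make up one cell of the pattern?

There are 18 notes; a 6-note unit gives 3 cells:
G3 Eb3 G3 A3 F#3 E3 | C4 Ab3 C4 D4 B3 A3 | F4 Db4 F4 G4 E4 D4
That's a consistent up a 4th shift per cell, and no other grouping gives one.

6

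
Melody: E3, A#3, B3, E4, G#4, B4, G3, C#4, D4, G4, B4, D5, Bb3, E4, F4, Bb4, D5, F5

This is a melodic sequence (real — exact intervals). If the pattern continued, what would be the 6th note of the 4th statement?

Ab5

The unit is 6 notes. Position-6 pitches of the 3 shown cells: B4, D5, F5.
From F5, up a 3rd gives Ab5.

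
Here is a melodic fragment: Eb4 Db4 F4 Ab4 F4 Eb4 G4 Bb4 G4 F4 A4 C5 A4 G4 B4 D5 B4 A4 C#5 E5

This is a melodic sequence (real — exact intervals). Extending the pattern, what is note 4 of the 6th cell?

F#5

With 4-note cells, note 4 of each statement runs Ab4, Bb4, C5, D5, E5.
From E5, up a 2nd gives F#5.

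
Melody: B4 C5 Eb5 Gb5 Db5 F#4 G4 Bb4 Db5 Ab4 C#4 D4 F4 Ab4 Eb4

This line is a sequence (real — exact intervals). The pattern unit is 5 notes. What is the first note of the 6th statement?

A#2

The 5-note cells begin on B4, F#4, C#4 — each down a 4th from the last.
Continuing: G#3 → D#3 → A#2. Statement 6 starts on A#2.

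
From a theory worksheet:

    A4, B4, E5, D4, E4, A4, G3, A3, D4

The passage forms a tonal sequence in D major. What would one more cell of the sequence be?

Unit = 3 notes; the statements start on A4, D4, G3, moving down a 5th each time.
Statement 4 starts on C#3 and keeps the same diatonic contour: C#3 D3 G3.

C#3 D3 G3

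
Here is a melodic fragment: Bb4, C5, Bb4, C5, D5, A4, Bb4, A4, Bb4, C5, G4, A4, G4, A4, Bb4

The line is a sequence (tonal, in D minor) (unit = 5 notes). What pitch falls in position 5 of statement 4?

A4

With 5-note cells, note 5 of each statement runs D5, C5, Bb4.
One more down a 2nd gives A4.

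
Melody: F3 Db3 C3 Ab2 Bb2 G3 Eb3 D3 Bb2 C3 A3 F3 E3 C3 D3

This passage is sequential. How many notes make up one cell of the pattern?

5

Try groups of 5 (3 cells in 15 notes):
F3 Db3 C3 Ab2 Bb2 | G3 Eb3 D3 Bb2 C3 | A3 F3 E3 C3 D3
Every group is a transposition up a 2nd of the one before; no shorter unit works.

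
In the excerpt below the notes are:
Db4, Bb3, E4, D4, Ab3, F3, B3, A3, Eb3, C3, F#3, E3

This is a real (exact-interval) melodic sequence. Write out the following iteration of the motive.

Bb2 G2 C#3 B2

With a 4-note motive the entries are Db4, Ab3, Eb3, each down a 4th from the previous.
From Bb2 the exact shape gives Bb2 G2 C#3 B2.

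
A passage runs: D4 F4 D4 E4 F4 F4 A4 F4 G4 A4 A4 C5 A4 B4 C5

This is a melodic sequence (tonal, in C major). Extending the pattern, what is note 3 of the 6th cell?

G5

Grouping in 5s, the 3rd note of each cell is D4, F4, A4.
Carrying that up a 3rd forward: C5 → E5 → G5.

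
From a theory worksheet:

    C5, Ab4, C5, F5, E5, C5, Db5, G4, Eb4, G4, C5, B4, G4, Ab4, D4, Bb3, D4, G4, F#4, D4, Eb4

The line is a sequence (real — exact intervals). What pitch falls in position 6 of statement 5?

E3

The unit is 7 notes. Position-6 pitches of the 3 shown cells: C5, G4, D4.
Extending down a 4th: A3 → E3.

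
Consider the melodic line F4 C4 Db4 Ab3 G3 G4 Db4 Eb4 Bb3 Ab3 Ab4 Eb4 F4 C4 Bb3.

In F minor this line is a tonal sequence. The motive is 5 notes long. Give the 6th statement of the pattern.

Taking 5-note groups, the heads are F4, G4, Ab4: the pattern moves up a 2nd.
Carrying on: Bb4 → C5 → Db5.
So cell 6 is Db5 Ab4 Bb4 F4 Eb4.

Db5 Ab4 Bb4 F4 Eb4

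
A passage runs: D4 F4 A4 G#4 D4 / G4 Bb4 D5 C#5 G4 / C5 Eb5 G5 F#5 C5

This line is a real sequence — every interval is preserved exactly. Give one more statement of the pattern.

With a 5-note motive the entries are D4, G4, C5, each up a 4th from the previous.
So cell 4 is F5 Ab5 C6 B5 F5.

F5 Ab5 C6 B5 F5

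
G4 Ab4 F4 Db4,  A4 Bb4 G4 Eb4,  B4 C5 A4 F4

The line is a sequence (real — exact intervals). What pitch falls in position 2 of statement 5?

E5

The unit is 4 notes. Position-2 pitches of the 3 shown cells: Ab4, Bb4, C5.
Carrying that up a 2nd forward: D5 → E5.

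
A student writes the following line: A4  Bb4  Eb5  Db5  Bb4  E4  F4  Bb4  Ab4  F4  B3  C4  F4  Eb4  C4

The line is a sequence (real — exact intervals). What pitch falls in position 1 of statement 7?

D#2

Grouping in 5s, the 1st note of each cell is A4, E4, B3.
Carrying that down a 4th forward: F#3 → C#3 → G#2 → D#2.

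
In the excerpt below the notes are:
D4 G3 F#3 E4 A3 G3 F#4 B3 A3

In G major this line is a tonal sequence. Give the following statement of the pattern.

With a 3-note motive the entries are D4, E4, F#4, each up a 2nd from the previous.
Statement 4 starts on G4 and keeps the same diatonic contour: G4 C4 B3.

G4 C4 B3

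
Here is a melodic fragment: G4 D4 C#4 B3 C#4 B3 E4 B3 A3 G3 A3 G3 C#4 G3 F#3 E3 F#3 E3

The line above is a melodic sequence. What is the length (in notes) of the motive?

6

18 notes total. Splitting into 3 groups of 6:
G4 D4 C#4 B3 C#4 B3 | E4 B3 A3 G3 A3 G3 | C#4 G3 F#3 E3 F#3 E3
Each cell is the previous one down a 3rd — so the unit is 6 notes.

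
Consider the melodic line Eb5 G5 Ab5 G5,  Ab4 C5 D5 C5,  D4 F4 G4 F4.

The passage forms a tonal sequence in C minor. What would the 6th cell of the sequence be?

The 4-note cells begin on Eb5, Ab4, D4 — each down a 5th from the last.
Extending down a 5th: G3 → C3 → F2.
Statement 6 starts on F2 and keeps the same diatonic contour: F2 Ab2 Bb2 Ab2.

F2 Ab2 Bb2 Ab2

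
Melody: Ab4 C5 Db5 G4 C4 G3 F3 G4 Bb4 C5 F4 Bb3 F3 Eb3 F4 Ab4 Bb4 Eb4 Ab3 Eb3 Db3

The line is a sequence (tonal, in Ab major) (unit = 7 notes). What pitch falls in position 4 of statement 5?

C4

Grouping in 7s, the 4th note of each cell is G4, F4, Eb4.
Extending down a 2nd: Db4 → C4.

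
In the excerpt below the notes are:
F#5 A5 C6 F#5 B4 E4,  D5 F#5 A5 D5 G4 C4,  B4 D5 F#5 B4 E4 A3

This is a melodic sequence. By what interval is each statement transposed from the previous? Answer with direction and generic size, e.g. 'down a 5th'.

down a 3rd

The 6-note cells begin on F#5, D5, B4 — each down a 3rd from the last.
F#5 to D5 is down a 3rd.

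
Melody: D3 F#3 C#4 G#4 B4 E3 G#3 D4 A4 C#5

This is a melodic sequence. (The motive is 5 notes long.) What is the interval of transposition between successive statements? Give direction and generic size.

The 5-note cells begin on D3, E3 — each up a 2nd from the last.
D3 to E3 is up a 2nd.

up a 2nd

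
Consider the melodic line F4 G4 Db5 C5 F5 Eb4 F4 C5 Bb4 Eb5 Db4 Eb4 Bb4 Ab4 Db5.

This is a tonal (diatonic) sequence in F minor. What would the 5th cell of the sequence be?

With a 5-note motive the entries are F4, Eb4, Db4, each down a 2nd from the previous.
Continuing the starts: C4 → Bb3.
So cell 5 is Bb3 C4 G4 F4 Bb4.

Bb3 C4 G4 F4 Bb4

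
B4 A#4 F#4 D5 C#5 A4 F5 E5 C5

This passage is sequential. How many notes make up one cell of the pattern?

Try groups of 3 (3 cells in 9 notes):
B4 A#4 F#4 | D5 C#5 A4 | F5 E5 C5
Each cell is the previous one up a 3rd — so the unit is 3 notes.

3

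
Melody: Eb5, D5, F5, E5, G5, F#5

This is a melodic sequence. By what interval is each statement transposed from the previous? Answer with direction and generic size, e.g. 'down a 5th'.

Unit = 2 notes; the statements start on Eb5, F5, G5, moving up a 2nd each time.
Eb5 to F5 is up a 2nd.

up a 2nd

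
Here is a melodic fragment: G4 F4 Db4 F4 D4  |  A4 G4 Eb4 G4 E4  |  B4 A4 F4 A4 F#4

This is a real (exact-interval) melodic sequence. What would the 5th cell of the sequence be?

With a 5-note motive the entries are G4, A4, B4, each up a 2nd from the previous.
Continuing the starts: C#5 → D#5.
From D#5 the exact shape gives D#5 C#5 A4 C#5 A#4.

D#5 C#5 A4 C#5 A#4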